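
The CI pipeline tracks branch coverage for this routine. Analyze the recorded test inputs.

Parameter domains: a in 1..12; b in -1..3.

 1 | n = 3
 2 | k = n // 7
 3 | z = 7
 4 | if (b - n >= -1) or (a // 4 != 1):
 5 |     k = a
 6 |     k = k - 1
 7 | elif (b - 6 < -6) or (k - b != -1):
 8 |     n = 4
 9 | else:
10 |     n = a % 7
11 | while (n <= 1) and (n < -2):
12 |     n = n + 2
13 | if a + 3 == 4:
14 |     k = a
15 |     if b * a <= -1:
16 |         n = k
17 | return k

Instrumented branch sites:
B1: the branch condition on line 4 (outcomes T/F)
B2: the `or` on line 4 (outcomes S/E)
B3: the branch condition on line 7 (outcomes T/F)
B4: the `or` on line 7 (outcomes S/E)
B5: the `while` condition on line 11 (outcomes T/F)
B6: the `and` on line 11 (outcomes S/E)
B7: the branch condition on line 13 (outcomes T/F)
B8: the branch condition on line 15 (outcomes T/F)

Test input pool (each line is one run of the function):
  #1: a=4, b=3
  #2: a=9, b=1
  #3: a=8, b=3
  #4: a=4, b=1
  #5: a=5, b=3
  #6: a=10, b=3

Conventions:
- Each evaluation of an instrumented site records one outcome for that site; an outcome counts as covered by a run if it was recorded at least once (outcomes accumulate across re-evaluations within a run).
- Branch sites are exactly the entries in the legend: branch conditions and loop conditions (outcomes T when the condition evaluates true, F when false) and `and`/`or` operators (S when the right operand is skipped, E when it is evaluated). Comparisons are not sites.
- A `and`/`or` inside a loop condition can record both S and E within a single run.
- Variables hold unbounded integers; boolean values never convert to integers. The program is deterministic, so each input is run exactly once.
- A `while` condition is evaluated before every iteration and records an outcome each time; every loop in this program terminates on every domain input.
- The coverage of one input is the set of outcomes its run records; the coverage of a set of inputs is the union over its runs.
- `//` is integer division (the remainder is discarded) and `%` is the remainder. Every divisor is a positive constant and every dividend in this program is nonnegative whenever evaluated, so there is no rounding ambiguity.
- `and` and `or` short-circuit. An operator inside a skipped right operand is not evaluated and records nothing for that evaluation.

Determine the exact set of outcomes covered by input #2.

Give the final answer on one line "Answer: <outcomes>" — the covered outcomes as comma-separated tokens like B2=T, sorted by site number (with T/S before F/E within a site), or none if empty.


Simulating input #2 (a=9, b=1) step by step:
  B2->E, B1->T, B6->S, B5->F, B7->F
as a set, this run covers: B1=T, B2=E, B5=F, B6=S, B7=F
Answer: B1=T, B2=E, B5=F, B6=S, B7=F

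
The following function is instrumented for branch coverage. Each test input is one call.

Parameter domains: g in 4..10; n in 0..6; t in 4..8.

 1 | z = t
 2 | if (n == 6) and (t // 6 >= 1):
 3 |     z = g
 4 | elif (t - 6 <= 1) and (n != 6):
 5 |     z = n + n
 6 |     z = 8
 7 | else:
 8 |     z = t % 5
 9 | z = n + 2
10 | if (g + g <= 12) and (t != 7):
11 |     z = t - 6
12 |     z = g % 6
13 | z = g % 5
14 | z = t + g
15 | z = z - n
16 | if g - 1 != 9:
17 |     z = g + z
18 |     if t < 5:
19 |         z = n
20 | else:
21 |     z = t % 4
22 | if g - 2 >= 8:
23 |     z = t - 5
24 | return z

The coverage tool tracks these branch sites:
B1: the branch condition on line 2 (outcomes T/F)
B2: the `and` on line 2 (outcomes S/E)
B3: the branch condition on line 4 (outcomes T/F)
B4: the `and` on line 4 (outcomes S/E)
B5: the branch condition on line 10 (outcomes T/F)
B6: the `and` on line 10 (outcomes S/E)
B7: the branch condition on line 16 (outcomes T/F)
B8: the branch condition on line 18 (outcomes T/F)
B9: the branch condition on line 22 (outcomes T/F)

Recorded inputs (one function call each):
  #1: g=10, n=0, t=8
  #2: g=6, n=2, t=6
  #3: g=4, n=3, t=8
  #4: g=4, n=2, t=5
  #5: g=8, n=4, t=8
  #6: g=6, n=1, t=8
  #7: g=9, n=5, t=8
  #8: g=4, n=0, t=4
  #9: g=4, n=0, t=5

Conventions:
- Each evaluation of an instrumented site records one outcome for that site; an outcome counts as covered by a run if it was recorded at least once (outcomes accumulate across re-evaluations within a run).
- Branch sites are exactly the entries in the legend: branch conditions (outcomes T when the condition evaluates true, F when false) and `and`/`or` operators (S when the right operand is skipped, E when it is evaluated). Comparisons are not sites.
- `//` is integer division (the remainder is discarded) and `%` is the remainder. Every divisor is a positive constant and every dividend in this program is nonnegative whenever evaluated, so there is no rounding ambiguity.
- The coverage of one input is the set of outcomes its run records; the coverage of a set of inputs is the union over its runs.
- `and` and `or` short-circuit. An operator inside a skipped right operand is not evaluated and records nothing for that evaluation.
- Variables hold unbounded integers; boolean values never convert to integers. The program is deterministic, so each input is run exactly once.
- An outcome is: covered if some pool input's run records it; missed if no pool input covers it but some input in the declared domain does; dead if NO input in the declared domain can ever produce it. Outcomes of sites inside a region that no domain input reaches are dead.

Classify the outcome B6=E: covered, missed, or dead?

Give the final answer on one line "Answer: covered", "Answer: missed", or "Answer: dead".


B6=E is recorded by pool input(s) 2, 3, 4, 6, 8, 9 -> covered
Answer: covered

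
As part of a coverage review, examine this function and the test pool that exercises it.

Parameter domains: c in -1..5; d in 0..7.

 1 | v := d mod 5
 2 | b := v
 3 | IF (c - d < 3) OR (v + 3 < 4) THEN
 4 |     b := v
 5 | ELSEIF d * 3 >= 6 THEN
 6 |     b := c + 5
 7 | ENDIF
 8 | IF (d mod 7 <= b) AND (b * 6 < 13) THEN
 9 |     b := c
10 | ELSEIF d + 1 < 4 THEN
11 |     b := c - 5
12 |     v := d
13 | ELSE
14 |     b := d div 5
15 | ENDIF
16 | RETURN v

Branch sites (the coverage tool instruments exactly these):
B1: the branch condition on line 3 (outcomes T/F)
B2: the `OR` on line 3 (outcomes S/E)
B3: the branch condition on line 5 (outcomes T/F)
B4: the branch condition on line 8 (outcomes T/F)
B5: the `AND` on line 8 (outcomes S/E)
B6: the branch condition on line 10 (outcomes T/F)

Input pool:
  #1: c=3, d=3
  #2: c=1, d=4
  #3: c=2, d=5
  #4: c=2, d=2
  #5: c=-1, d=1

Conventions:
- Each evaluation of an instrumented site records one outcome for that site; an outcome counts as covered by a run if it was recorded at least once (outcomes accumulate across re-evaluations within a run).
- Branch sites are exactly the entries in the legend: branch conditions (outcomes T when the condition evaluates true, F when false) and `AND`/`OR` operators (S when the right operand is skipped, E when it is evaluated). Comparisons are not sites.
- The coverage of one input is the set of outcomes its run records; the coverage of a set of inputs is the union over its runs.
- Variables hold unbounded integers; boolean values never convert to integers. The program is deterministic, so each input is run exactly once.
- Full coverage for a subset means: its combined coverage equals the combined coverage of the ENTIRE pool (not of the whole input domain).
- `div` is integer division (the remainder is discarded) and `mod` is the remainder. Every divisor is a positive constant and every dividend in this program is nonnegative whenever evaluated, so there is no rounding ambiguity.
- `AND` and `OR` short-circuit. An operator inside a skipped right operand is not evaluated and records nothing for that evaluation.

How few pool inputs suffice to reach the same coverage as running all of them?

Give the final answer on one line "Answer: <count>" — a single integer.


input #1, c=3, d=3: events B2->S, B1->T, B5->E, B4->F, B6->F; outcomes B1=T, B2=S, B4=F, B5=E, B6=F
input #2, c=1, d=4: events B2->S, B1->T, B5->E, B4->F, B6->F; outcomes B1=T, B2=S, B4=F, B5=E, B6=F
input #3, c=2, d=5: events B2->S, B1->T, B5->S, B4->F, B6->F; outcomes B1=T, B2=S, B4=F, B5=S, B6=F
input #4, c=2, d=2: events B2->S, B1->T, B5->E, B4->T; outcomes B1=T, B2=S, B4=T, B5=E
input #5, c=-1, d=1: events B2->S, B1->T, B5->E, B4->T; outcomes B1=T, B2=S, B4=T, B5=E
union over all inputs: B1=T, B2=S, B4=T, B4=F, B5=S, B5=E, B6=F (7 outcomes)
checked all size-1 subsets: none covers 7 outcomes (max 5/7)
at size 2, {3, 4} reaches all 7 outcomes; every lexicographically earlier size-2 subset fails
Answer: 2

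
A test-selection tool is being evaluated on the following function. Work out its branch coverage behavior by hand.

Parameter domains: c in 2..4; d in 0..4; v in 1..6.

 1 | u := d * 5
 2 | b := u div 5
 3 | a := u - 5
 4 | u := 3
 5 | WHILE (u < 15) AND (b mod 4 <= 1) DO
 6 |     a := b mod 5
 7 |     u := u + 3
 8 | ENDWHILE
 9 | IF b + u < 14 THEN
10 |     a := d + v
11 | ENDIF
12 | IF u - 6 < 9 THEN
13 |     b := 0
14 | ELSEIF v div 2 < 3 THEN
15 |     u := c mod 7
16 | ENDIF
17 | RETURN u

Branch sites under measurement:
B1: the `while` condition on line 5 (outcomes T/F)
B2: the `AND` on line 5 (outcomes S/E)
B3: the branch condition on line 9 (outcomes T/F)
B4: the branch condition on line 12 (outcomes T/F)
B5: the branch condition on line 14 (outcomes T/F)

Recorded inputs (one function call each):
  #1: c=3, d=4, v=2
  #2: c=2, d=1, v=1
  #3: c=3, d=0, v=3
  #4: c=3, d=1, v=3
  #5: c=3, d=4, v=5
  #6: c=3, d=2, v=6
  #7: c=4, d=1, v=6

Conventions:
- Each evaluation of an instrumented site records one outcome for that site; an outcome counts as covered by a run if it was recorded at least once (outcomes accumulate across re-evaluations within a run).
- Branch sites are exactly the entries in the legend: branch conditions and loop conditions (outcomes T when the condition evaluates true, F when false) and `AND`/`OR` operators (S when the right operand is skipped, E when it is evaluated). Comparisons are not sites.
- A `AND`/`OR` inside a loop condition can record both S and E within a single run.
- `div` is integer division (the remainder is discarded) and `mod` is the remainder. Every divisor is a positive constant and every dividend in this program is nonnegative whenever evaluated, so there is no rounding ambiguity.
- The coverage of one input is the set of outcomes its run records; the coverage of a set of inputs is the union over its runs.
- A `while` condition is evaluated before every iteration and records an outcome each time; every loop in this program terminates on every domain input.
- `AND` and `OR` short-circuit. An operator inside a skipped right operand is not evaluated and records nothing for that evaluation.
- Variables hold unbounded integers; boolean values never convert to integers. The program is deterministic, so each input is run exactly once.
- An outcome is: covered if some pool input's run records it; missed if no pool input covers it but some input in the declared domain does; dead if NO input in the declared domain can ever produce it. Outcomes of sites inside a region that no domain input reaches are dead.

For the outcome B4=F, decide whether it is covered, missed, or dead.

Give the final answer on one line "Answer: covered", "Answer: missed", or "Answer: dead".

B4=F is recorded by pool input(s) 1, 2, 3, 4, 5, 7 -> covered

Answer: covered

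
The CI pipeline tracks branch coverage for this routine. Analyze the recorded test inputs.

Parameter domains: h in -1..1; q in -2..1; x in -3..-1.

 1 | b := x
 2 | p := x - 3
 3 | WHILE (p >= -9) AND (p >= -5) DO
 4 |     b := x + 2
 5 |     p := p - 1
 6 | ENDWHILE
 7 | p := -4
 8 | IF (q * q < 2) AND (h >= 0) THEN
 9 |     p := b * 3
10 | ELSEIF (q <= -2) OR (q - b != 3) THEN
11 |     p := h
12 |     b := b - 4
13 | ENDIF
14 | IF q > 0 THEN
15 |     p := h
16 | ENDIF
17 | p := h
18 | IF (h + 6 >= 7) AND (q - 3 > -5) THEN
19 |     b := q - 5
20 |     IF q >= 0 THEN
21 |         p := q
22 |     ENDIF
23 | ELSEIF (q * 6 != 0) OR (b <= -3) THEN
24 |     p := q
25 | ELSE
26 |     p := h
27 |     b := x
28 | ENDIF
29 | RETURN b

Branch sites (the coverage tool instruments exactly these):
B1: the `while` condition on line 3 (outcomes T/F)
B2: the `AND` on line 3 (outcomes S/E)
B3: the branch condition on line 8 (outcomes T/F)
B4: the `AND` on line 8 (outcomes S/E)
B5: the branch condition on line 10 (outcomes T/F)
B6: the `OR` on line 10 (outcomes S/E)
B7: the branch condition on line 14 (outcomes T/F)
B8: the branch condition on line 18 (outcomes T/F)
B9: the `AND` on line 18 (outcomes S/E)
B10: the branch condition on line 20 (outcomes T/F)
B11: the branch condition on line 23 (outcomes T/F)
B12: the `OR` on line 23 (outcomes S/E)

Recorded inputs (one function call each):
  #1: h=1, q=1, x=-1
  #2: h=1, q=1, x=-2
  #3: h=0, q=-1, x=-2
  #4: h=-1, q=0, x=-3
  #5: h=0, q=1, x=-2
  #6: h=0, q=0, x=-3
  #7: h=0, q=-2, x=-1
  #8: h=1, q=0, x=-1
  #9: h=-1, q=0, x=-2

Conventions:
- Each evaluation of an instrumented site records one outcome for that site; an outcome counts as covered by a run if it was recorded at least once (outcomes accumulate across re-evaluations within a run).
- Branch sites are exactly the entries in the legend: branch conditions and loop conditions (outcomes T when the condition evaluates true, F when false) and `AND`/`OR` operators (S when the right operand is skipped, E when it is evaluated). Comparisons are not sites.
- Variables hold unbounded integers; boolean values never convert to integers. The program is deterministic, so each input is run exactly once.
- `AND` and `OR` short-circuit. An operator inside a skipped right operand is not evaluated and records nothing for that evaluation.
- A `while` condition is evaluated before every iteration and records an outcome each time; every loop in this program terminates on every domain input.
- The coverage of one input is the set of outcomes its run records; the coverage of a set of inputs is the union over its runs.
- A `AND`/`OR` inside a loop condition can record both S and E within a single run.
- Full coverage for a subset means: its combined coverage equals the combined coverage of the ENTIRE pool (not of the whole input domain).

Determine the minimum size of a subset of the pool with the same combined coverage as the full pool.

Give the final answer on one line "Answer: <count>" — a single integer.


test 1 (h=1, q=1, x=-1) hits B1=T, B1=F, B2=E, B3=T, B4=E, B7=T, B8=T, B9=E, B10=T
test 2 (h=1, q=1, x=-2) hits B1=T, B1=F, B2=E, B3=T, B4=E, B7=T, B8=T, B9=E, B10=T
test 3 (h=0, q=-1, x=-2) hits B1=T, B1=F, B2=E, B3=T, B4=E, B7=F, B8=F, B9=S, B11=T, B12=S
test 4 (h=-1, q=0, x=-3) hits B1=F, B2=E, B3=F, B4=E, B5=F, B6=E, B7=F, B8=F, B9=S, B11=T, B12=E
test 5 (h=0, q=1, x=-2) hits B1=T, B1=F, B2=E, B3=T, B4=E, B7=T, B8=F, B9=S, B11=T, B12=S
test 6 (h=0, q=0, x=-3) hits B1=F, B2=E, B3=T, B4=E, B7=F, B8=F, B9=S, B11=T, B12=E
test 7 (h=0, q=-2, x=-1) hits B1=T, B1=F, B2=E, B3=F, B4=S, B5=T, B6=S, B7=F, B8=F, B9=S, B11=T, B12=S
test 8 (h=1, q=0, x=-1) hits B1=T, B1=F, B2=E, B3=T, B4=E, B7=F, B8=T, B9=E, B10=T
test 9 (h=-1, q=0, x=-2) hits B1=T, B1=F, B2=E, B3=F, B4=E, B5=T, B6=E, B7=F, B8=F, B9=S, B11=T, B12=E
the full pool covers 21 outcomes: B1=T, B1=F, B2=E, B3=T, B3=F, B4=S, B4=E, B5=T, B5=F, B6=S, B6=E, B7=T, B7=F, B8=T, B8=F, B9=S, B9=E, B10=T, B11=T, B12=S, B12=E
checked all size-1 subsets: none covers 21 outcomes (max 12/21)
checked all size-2 subsets: none covers 21 outcomes (max 18/21)
inputs {1, 4, 7} (size 3) cover everything; no size-3 subset with a lexicographically smaller index list covers all 21
Answer: 3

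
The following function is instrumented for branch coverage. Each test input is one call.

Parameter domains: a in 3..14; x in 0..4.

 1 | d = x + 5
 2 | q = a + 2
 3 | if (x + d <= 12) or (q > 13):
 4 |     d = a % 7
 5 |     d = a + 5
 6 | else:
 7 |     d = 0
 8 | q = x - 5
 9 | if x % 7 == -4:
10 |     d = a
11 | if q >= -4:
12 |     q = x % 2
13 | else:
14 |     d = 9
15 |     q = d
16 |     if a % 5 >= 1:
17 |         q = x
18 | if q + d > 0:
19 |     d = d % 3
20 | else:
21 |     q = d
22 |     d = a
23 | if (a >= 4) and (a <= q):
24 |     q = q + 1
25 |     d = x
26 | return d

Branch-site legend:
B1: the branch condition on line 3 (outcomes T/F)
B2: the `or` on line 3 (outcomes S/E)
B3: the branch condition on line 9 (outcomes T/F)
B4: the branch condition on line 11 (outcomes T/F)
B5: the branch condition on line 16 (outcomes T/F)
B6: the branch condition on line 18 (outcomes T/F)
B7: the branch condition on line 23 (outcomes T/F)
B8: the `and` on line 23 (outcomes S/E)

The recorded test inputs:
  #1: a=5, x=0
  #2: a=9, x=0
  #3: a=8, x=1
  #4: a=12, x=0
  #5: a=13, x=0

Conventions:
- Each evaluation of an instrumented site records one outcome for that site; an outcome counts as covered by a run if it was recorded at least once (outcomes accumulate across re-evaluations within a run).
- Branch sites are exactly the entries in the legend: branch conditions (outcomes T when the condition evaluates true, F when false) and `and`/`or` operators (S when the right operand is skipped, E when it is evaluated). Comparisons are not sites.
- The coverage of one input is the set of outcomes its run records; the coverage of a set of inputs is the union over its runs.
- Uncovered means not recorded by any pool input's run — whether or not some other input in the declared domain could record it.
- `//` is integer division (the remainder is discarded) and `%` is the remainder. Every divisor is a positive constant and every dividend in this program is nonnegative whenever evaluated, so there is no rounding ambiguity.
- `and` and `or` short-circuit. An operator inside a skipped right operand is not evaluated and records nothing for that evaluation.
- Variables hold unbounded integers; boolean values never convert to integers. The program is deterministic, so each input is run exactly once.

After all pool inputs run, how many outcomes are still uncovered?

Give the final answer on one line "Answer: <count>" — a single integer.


test 1 (a=5, x=0) fires B2->S, B1->T, B3->F, B4->F, B5->F, B6->T, B8->E, B7->T; hits B1=T, B2=S, B3=F, B4=F, B5=F, B6=T, B7=T, B8=E
test 2 (a=9, x=0) fires B2->S, B1->T, B3->F, B4->F, B5->T, B6->T, B8->E, B7->F; hits B1=T, B2=S, B3=F, B4=F, B5=T, B6=T, B7=F, B8=E
test 3 (a=8, x=1) fires B2->S, B1->T, B3->F, B4->T, B6->T, B8->E, B7->F; hits B1=T, B2=S, B3=F, B4=T, B6=T, B7=F, B8=E
test 4 (a=12, x=0) fires B2->S, B1->T, B3->F, B4->F, B5->T, B6->T, B8->E, B7->F; hits B1=T, B2=S, B3=F, B4=F, B5=T, B6=T, B7=F, B8=E
test 5 (a=13, x=0) fires B2->S, B1->T, B3->F, B4->F, B5->T, B6->T, B8->E, B7->F; hits B1=T, B2=S, B3=F, B4=F, B5=T, B6=T, B7=F, B8=E
union over the pool: B1=T, B2=S, B3=F, B4=T, B4=F, B5=T, B5=F, B6=T, B7=T, B7=F, B8=E
uncovered (5 of 16): B1=F, B2=E, B3=T, B6=F, B8=S
Answer: 5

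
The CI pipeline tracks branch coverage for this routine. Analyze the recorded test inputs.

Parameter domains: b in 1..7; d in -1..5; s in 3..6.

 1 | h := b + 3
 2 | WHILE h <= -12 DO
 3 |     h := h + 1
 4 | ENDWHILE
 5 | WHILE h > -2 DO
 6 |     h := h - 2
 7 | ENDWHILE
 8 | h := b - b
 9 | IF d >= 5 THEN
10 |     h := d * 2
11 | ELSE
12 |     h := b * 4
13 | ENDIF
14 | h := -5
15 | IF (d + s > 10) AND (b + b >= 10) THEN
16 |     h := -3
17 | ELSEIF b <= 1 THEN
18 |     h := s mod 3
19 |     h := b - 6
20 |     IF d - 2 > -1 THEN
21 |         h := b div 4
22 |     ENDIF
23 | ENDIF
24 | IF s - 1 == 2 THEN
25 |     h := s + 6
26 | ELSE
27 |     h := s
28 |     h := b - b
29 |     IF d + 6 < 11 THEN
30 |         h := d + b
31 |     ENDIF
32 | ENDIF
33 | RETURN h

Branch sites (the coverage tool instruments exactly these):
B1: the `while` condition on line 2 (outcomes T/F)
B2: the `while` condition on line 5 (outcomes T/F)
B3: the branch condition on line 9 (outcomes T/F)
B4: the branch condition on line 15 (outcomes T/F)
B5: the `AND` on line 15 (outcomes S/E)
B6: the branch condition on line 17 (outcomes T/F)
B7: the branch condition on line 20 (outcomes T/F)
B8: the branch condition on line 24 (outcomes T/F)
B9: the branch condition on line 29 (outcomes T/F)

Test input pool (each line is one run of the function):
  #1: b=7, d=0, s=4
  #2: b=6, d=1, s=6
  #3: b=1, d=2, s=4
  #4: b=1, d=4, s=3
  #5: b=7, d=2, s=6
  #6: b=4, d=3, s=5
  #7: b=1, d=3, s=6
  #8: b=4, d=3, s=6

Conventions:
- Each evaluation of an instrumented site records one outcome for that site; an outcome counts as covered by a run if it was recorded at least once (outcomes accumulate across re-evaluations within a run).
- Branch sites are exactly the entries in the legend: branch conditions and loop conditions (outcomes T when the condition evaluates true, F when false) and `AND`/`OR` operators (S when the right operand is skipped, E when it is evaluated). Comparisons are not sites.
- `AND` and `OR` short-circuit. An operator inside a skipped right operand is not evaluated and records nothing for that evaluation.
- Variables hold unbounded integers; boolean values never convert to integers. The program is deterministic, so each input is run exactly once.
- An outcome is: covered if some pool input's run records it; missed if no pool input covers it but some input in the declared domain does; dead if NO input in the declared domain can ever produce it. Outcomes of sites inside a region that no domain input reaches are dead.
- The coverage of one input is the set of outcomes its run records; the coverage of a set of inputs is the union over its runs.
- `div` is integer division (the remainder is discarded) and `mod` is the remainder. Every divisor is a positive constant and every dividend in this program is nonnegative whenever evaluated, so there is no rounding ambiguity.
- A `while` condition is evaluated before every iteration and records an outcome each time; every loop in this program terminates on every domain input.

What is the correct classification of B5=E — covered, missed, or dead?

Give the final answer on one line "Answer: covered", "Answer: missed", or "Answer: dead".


no pool input records B5=E
but domain input (b=1, d=5, s=6) does record it -> reachable, so missed
Answer: missed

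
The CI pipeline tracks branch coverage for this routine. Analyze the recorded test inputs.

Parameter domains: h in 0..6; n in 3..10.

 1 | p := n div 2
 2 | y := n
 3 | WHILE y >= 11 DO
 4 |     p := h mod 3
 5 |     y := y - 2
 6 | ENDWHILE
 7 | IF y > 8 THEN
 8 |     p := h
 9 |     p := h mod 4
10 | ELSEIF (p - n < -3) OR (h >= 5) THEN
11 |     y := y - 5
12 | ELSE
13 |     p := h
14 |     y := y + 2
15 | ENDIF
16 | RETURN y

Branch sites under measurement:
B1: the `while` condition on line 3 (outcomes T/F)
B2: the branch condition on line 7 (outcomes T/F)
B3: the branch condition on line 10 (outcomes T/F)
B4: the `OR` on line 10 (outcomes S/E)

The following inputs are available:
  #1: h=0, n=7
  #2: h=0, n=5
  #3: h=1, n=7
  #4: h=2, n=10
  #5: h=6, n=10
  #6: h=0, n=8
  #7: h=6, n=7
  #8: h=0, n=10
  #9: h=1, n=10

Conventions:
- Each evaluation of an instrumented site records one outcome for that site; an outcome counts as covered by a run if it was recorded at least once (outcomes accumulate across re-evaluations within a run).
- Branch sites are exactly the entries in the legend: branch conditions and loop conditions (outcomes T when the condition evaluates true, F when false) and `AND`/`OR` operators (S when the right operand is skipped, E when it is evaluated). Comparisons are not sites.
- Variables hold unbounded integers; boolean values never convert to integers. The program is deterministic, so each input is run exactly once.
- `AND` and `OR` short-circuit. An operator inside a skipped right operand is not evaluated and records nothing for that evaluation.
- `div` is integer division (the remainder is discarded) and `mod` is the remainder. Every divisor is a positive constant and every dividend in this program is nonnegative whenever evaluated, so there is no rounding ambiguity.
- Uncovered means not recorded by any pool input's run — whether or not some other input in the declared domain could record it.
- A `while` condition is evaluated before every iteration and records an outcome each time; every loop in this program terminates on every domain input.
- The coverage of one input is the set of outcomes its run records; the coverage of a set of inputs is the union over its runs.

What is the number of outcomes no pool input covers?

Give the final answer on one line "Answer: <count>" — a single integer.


input #1, h=0, n=7: events B1->F, B2->F, B4->S, B3->T; outcomes B1=F, B2=F, B3=T, B4=S
input #2, h=0, n=5: events B1->F, B2->F, B4->E, B3->F; outcomes B1=F, B2=F, B3=F, B4=E
input #3, h=1, n=7: events B1->F, B2->F, B4->S, B3->T; outcomes B1=F, B2=F, B3=T, B4=S
input #4, h=2, n=10: events B1->F, B2->T; outcomes B1=F, B2=T
input #5, h=6, n=10: events B1->F, B2->T; outcomes B1=F, B2=T
input #6, h=0, n=8: events B1->F, B2->F, B4->S, B3->T; outcomes B1=F, B2=F, B3=T, B4=S
input #7, h=6, n=7: events B1->F, B2->F, B4->S, B3->T; outcomes B1=F, B2=F, B3=T, B4=S
input #8, h=0, n=10: events B1->F, B2->T; outcomes B1=F, B2=T
input #9, h=1, n=10: events B1->F, B2->T; outcomes B1=F, B2=T
union over the pool: B1=F, B2=T, B2=F, B3=T, B3=F, B4=S, B4=E
uncovered (1 of 8): B1=T
Answer: 1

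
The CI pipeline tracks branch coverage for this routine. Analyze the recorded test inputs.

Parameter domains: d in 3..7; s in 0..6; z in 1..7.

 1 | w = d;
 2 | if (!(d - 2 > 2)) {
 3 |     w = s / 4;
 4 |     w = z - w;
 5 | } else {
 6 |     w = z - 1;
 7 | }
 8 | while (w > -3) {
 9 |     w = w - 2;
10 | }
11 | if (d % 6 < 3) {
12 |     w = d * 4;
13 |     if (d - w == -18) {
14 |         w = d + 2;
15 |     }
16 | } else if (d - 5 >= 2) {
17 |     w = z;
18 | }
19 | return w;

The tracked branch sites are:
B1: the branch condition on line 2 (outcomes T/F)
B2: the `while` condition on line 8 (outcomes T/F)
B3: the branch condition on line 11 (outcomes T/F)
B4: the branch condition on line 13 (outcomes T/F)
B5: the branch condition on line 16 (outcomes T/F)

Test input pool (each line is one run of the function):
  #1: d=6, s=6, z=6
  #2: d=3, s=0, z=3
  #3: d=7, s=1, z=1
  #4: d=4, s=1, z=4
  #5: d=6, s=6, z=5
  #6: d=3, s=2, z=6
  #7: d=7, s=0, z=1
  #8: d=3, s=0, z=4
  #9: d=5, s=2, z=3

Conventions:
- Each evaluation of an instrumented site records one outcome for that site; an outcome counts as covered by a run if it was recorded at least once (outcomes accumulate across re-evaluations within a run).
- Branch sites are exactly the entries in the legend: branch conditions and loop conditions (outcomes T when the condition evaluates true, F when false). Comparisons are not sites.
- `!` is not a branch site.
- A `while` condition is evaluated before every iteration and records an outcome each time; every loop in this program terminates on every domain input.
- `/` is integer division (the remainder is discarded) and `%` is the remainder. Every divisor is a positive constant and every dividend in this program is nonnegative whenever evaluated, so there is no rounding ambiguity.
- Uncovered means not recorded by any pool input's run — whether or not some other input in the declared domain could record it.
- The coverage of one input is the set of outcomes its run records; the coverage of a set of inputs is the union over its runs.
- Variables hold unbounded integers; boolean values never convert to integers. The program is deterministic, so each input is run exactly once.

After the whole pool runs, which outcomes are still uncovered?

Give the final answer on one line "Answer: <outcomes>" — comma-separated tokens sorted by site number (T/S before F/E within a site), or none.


input #1, d=6, s=6, z=6: outcomes B1=F, B2=T, B2=F, B3=T, B4=T
input #2, d=3, s=0, z=3: outcomes B1=T, B2=T, B2=F, B3=F, B5=F
input #3, d=7, s=1, z=1: outcomes B1=F, B2=T, B2=F, B3=T, B4=F
input #4, d=4, s=1, z=4: outcomes B1=T, B2=T, B2=F, B3=F, B5=F
input #5, d=6, s=6, z=5: outcomes B1=F, B2=T, B2=F, B3=T, B4=T
input #6, d=3, s=2, z=6: outcomes B1=T, B2=T, B2=F, B3=F, B5=F
input #7, d=7, s=0, z=1: outcomes B1=F, B2=T, B2=F, B3=T, B4=F
input #8, d=3, s=0, z=4: outcomes B1=T, B2=T, B2=F, B3=F, B5=F
input #9, d=5, s=2, z=3: outcomes B1=F, B2=T, B2=F, B3=F, B5=F
union over the pool: B1=T, B1=F, B2=T, B2=F, B3=T, B3=F, B4=T, B4=F, B5=F
uncovered (1 of 10): B5=T
Answer: B5=T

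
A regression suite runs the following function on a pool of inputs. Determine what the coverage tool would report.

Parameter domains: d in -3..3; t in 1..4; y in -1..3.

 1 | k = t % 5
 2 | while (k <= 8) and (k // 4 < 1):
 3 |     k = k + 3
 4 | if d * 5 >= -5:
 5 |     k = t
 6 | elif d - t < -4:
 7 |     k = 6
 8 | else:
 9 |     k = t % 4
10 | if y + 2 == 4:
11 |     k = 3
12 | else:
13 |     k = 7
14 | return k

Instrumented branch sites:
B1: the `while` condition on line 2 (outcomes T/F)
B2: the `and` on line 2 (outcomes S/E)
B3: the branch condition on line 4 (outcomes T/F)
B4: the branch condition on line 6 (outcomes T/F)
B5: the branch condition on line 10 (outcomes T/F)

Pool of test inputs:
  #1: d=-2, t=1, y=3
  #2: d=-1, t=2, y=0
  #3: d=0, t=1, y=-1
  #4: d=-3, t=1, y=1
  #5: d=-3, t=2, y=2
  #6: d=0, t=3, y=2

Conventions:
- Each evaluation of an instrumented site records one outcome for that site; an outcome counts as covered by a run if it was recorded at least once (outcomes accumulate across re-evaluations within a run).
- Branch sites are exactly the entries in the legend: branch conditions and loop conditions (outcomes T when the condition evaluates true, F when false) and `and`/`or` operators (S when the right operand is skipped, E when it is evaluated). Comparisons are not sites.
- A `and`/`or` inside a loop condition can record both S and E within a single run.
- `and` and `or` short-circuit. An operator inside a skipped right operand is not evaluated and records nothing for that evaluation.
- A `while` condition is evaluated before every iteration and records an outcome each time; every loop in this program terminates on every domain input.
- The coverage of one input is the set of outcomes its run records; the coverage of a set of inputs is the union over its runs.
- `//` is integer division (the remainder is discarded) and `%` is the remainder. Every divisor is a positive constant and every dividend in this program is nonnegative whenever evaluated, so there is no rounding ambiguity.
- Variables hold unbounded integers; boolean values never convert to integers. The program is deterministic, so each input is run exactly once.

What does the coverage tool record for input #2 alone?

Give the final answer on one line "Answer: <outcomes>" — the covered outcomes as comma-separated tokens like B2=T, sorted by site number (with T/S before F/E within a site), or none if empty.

Running input #2 (d=-1, t=2, y=0), event by event:
  B2->E, B1->T, B2->E, B1->F, B3->T, B5->F
deduplicating events, the covered set is: B1=T, B1=F, B2=E, B3=T, B5=F

Answer: B1=T, B1=F, B2=E, B3=T, B5=F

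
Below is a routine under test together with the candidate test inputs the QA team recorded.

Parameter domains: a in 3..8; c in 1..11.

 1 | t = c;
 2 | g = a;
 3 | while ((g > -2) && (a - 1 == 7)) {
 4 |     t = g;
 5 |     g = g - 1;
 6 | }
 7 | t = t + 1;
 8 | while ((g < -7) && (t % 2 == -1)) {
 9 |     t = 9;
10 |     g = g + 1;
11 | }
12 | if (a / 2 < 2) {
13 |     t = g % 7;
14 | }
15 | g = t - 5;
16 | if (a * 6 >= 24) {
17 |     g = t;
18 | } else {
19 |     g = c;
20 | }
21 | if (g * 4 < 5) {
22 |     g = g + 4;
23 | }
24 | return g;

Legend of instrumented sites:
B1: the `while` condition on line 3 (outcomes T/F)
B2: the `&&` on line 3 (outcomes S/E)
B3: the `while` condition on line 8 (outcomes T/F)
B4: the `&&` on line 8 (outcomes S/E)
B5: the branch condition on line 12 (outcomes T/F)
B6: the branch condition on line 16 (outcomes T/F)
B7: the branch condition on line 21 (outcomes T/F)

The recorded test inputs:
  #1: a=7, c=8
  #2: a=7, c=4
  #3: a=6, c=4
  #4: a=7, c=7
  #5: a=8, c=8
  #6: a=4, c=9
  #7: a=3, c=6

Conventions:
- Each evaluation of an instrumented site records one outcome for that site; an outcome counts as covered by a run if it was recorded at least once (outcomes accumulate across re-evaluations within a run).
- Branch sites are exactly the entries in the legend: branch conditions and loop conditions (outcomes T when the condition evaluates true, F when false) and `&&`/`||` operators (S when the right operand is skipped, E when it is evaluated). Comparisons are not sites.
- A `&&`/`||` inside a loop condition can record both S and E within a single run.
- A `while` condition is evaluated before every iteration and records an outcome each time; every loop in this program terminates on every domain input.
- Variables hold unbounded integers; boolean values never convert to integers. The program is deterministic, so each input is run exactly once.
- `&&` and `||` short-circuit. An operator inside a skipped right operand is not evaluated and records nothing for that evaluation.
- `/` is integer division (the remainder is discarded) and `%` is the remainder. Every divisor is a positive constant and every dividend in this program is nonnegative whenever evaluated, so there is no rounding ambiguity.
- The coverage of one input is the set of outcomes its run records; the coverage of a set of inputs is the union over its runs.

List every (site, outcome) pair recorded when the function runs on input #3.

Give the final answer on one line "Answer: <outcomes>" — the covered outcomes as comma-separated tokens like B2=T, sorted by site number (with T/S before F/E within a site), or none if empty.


Running input #3 (a=6, c=4), event by event:
  B2->E, B1->F, B4->S, B3->F, B5->F, B6->T, B7->F
deduplicating events, the covered set is: B1=F, B2=E, B3=F, B4=S, B5=F, B6=T, B7=F
Answer: B1=F, B2=E, B3=F, B4=S, B5=F, B6=T, B7=F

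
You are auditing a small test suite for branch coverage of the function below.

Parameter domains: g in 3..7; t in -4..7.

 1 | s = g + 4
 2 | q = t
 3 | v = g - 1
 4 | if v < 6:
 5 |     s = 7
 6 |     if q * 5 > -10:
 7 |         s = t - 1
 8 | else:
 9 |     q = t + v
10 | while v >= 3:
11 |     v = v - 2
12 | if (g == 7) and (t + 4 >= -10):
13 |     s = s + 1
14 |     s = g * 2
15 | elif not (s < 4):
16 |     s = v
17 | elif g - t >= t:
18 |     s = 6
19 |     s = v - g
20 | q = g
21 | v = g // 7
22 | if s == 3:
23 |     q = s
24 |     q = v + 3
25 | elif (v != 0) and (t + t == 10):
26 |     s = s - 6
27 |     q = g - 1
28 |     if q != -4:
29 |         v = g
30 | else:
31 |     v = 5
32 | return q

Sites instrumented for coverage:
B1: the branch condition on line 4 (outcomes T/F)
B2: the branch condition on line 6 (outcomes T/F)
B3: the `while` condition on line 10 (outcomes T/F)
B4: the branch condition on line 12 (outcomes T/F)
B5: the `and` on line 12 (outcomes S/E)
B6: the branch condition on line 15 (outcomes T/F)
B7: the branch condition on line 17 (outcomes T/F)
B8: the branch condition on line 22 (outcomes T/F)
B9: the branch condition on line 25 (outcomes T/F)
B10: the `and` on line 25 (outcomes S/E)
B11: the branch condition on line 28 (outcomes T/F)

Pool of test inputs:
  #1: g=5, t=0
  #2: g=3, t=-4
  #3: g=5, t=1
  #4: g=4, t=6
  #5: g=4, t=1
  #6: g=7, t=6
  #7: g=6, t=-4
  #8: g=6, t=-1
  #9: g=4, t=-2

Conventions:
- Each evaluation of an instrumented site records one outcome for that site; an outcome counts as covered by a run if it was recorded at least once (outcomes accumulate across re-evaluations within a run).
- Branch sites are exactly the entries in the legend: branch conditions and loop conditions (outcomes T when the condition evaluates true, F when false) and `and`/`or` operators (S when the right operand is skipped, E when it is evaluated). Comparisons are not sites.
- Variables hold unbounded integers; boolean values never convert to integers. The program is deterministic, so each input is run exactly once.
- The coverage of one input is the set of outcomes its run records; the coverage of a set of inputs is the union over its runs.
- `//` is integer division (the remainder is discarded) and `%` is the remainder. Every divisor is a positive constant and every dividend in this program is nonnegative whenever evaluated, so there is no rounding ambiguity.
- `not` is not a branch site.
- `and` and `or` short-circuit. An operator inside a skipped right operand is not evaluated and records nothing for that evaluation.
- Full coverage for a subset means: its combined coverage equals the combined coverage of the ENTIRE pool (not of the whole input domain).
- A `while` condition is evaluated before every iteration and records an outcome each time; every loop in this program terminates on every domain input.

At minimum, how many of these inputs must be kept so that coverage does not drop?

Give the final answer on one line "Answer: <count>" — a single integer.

input #1 (g=5, t=0): events B1->T, B2->T, B3->T, B3->F, B5->S, B4->F, B6->F, B7->T, B8->F, B10->S, B9->F; covers B1=T, B2=T, B3=T, B3=F, B4=F, B5=S, B6=F, B7=T, B8=F, B9=F, B10=S
input #2 (g=3, t=-4): events B1->T, B2->F, B3->F, B5->S, B4->F, B6->T, B8->F, B10->S, B9->F; covers B1=T, B2=F, B3=F, B4=F, B5=S, B6=T, B8=F, B9=F, B10=S
input #3 (g=5, t=1): events B1->T, B2->T, B3->T, B3->F, B5->S, B4->F, B6->F, B7->T, B8->F, B10->S, B9->F; covers B1=T, B2=T, B3=T, B3=F, B4=F, B5=S, B6=F, B7=T, B8=F, B9=F, B10=S
input #4 (g=4, t=6): events B1->T, B2->T, B3->T, B3->F, B5->S, B4->F, B6->T, B8->F, B10->S, B9->F; covers B1=T, B2=T, B3=T, B3=F, B4=F, B5=S, B6=T, B8=F, B9=F, B10=S
input #5 (g=4, t=1): events B1->T, B2->T, B3->T, B3->F, B5->S, B4->F, B6->F, B7->T, B8->F, B10->S, B9->F; covers B1=T, B2=T, B3=T, B3=F, B4=F, B5=S, B6=F, B7=T, B8=F, B9=F, B10=S
input #6 (g=7, t=6): events B1->F, B3->T, B3->T, B3->F, B5->E, B4->T, B8->F, B10->E, B9->F; covers B1=F, B3=T, B3=F, B4=T, B5=E, B8=F, B9=F, B10=E
input #7 (g=6, t=-4): events B1->T, B2->F, B3->T, B3->T, B3->F, B5->S, B4->F, B6->T, B8->F, B10->S, B9->F; covers B1=T, B2=F, B3=T, B3=F, B4=F, B5=S, B6=T, B8=F, B9=F, B10=S
input #8 (g=6, t=-1): events B1->T, B2->T, B3->T, B3->T, B3->F, B5->S, B4->F, B6->F, B7->T, B8->F, B10->S, B9->F; covers B1=T, B2=T, B3=T, B3=F, B4=F, B5=S, B6=F, B7=T, B8=F, B9=F, B10=S
input #9 (g=4, t=-2): events B1->T, B2->F, B3->T, B3->F, B5->S, B4->F, B6->T, B8->F, B10->S, B9->F; covers B1=T, B2=F, B3=T, B3=F, B4=F, B5=S, B6=T, B8=F, B9=F, B10=S
together the pool reaches 17 outcomes: B1=T, B1=F, B2=T, B2=F, B3=T, B3=F, B4=T, B4=F, B5=S, B5=E, B6=T, B6=F, B7=T, B8=F, B9=F, B10=S, B10=E
checked all size-1 subsets: none covers 17 outcomes (max 11/17)
checked all size-2 subsets: none covers 17 outcomes (max 15/17)
inputs {1, 2, 6} (size 3) cover everything; no size-3 subset with a lexicographically smaller index list covers all 17

Answer: 3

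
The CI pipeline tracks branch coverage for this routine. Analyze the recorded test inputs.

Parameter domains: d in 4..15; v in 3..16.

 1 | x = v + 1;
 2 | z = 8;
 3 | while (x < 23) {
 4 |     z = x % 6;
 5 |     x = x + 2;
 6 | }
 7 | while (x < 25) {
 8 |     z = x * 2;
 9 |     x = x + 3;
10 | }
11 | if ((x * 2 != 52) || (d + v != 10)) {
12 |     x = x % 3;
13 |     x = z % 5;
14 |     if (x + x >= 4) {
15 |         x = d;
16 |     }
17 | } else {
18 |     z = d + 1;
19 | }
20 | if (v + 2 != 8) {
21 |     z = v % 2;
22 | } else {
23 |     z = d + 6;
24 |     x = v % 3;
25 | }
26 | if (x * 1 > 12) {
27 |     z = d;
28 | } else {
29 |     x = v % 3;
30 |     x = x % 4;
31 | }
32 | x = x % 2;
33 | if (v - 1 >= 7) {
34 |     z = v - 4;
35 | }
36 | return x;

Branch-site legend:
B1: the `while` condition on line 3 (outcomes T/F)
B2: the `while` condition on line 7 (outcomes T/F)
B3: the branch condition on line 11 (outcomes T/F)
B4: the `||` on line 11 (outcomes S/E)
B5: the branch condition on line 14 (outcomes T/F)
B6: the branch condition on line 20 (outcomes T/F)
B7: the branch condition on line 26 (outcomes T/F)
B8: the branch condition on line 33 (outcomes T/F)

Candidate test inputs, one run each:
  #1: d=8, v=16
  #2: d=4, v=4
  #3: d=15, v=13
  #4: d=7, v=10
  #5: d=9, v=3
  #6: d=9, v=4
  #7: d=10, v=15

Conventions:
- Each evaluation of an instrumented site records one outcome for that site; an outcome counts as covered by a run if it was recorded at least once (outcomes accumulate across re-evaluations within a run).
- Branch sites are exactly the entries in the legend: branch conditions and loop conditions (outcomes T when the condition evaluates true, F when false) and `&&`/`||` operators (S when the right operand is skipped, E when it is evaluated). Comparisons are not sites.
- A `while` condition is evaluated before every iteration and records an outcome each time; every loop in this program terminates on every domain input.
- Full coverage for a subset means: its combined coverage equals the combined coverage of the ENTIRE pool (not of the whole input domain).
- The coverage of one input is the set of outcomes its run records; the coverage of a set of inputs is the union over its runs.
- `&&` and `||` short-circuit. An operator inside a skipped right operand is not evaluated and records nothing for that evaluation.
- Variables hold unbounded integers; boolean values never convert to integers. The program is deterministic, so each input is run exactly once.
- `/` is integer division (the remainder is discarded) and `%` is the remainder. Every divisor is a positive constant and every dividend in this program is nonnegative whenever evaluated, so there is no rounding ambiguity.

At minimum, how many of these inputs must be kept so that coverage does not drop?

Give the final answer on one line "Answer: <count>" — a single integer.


#1 (d=8, v=16) -> covered: B1=T, B1=F, B2=T, B2=F, B3=T, B4=E, B5=F, B6=T, B7=F, B8=T
#2 (d=4, v=4) -> covered: B1=T, B1=F, B2=T, B2=F, B3=T, B4=E, B5=F, B6=T, B7=F, B8=F
#3 (d=15, v=13) -> covered: B1=T, B1=F, B2=T, B2=F, B3=T, B4=S, B5=T, B6=T, B7=T, B8=T
#4 (d=7, v=10) -> covered: B1=T, B1=F, B2=T, B2=F, B3=T, B4=E, B5=F, B6=T, B7=F, B8=T
#5 (d=9, v=3) -> covered: B1=T, B1=F, B2=T, B2=F, B3=T, B4=S, B5=T, B6=T, B7=F, B8=F
#6 (d=9, v=4) -> covered: B1=T, B1=F, B2=T, B2=F, B3=T, B4=E, B5=F, B6=T, B7=F, B8=F
#7 (d=10, v=15) -> covered: B1=T, B1=F, B2=T, B2=F, B3=T, B4=S, B5=T, B6=T, B7=F, B8=T
union over all inputs: B1=T, B1=F, B2=T, B2=F, B3=T, B4=S, B4=E, B5=T, B5=F, B6=T, B7=T, B7=F, B8=T, B8=F (14 outcomes)
checked all size-1 subsets: none covers 14 outcomes (max 10/14)
size 2: inputs {2, 3} cover all 14 outcomes, and no lexicographically smaller subset of this size does
Answer: 2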